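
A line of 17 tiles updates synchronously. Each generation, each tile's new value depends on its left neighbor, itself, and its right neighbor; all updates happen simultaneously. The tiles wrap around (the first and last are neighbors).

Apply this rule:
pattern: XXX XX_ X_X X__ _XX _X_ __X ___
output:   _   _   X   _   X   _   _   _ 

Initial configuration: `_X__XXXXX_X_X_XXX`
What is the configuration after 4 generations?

generation 1: X___X____X_X_XX__
generation 2: __________X_XX___
generation 3: ___________XX____
generation 4: ___________X_____

___________X_____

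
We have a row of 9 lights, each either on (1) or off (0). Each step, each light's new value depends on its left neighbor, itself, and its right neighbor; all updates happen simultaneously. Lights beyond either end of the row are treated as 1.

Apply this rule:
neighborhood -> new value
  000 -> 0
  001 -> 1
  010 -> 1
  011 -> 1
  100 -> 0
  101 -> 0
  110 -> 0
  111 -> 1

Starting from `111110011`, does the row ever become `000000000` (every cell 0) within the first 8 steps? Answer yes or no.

no

step 1: 111100111
step 2: 111001111
step 3: 110011111
step 4: 100111111
step 5: 001111111
step 6: 011111111
step 7: 011111111  (fixed point — unchanged through step 8)
step 8 is 011111111, still not uniform 0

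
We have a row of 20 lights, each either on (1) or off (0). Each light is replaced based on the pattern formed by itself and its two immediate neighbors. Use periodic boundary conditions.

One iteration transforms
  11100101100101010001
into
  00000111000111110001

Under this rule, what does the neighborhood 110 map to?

0

At position 2 the neighborhood is 110; the next row has 0 there.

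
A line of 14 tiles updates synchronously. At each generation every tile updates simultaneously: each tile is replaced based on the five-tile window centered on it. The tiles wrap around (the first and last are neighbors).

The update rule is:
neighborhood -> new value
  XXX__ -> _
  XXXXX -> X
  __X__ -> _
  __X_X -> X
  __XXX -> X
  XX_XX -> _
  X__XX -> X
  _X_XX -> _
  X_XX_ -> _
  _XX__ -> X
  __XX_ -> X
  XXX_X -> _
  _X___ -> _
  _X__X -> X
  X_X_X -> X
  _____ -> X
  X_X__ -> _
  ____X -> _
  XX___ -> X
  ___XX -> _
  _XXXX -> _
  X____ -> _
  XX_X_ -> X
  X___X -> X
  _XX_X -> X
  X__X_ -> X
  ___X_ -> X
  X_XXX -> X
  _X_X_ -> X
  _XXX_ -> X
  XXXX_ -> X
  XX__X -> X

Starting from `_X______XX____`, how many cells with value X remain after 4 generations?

X___XX__XXX_X_
__X_XXXXXX_XXX
XXX_X_XXX__XX_
XX_XX_XX_XXXX_
count of X: 10

10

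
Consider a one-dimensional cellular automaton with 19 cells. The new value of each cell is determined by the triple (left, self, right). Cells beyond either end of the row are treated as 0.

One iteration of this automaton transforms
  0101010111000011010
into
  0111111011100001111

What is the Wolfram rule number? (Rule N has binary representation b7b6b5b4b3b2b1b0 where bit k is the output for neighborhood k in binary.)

position 8: 111 → 1  (bit 7 = 1)
position 9: 110 → 1  (bit 6 = 1)
position 2: 101 → 1  (bit 5 = 1)
position 10: 100 → 1  (bit 4 = 1)
position 7: 011 → 0  (bit 3 = 0)
position 1: 010 → 1  (bit 2 = 1)
position 0: 001 → 0  (bit 1 = 0)
position 11: 000 → 0  (bit 0 = 0)
bits b7..b0 = 11110100 = 244

244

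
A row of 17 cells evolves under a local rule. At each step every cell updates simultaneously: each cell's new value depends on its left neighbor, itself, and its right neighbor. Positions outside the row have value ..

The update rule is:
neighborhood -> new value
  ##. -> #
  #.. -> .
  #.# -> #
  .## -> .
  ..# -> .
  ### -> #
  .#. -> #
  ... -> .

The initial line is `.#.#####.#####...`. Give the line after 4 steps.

....##.#####.#...

step 1: .##.#####.####...
step 2: ..##.#####.###...
step 3: ...##.#####.##...
step 4: ....##.#####.#...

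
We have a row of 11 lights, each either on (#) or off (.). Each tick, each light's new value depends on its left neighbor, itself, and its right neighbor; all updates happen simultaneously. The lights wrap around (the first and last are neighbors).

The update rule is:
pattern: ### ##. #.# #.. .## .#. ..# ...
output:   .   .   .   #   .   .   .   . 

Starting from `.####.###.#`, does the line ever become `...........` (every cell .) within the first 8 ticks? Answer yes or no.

yes

...........
all cells are . at tick 1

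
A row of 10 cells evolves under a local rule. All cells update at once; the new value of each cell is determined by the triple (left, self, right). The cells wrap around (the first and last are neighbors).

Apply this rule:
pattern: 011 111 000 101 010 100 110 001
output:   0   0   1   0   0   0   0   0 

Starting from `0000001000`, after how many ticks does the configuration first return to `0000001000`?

2

tick 1: 1111100011
tick 2: 0000001000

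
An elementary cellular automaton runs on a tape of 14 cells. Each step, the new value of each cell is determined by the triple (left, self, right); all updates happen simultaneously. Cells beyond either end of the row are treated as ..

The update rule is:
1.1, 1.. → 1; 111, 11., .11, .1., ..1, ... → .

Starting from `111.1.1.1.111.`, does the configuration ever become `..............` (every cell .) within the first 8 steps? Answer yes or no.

...1.1.1.1...1
....1.1.1.1...
.....1.1.1.1..
......1.1.1.1.
.......1.1.1.1
........1.1.1.
.........1.1.1
..........1.1.
step 8 is ..........1.1., still not uniform .

no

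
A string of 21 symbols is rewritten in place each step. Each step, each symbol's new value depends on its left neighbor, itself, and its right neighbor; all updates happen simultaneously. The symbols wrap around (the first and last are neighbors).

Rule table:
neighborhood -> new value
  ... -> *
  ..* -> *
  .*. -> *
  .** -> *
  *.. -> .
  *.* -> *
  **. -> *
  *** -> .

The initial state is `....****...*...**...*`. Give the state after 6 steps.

.****..*.***.****.***
**..*.****.***..***.*
.*.****..***.*.**.***
****..*.**.********.*
...*.*******......***
.*****.....*.******.*

.*****.....*.******.*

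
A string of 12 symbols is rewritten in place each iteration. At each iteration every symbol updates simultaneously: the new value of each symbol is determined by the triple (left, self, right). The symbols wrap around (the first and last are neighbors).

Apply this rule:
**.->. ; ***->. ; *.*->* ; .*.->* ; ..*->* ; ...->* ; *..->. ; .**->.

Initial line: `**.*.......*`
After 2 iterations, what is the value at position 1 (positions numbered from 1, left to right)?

*

iteration 1: ..**.******.
iteration 2: **..*.......
position 1 holds *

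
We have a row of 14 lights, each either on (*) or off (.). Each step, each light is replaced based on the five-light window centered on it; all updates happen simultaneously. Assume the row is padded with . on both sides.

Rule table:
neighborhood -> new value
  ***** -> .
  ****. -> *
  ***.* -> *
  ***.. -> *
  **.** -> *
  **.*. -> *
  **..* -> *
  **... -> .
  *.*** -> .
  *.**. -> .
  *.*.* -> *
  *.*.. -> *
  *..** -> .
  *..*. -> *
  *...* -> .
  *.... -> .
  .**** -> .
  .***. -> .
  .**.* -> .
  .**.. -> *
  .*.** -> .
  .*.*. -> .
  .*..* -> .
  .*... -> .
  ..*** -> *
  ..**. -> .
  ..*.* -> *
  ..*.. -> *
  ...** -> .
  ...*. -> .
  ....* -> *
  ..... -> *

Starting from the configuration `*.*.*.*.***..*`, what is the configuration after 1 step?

*.*.*.*...****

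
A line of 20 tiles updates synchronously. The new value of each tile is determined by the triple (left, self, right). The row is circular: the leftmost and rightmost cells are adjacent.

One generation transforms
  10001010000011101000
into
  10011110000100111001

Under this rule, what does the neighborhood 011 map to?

0

At position 12 the neighborhood is 011; the next row has 0 there.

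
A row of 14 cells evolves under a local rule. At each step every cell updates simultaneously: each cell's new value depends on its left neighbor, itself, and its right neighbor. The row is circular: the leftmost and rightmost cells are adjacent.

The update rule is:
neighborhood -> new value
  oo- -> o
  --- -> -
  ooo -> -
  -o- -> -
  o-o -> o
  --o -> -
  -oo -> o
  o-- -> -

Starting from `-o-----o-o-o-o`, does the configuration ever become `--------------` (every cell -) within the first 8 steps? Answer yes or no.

o-------o-o-o-
---------o-o-o
----------o-o-
-----------o--
--------------
all cells are - at step 5

yes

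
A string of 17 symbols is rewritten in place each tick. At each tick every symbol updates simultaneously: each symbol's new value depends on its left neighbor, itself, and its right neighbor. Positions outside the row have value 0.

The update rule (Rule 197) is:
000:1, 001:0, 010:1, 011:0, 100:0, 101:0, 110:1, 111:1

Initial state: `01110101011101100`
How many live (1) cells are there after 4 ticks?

00110101001100101
10010101000100101
10010101010100101
10010101010100101
count of 1: 8

8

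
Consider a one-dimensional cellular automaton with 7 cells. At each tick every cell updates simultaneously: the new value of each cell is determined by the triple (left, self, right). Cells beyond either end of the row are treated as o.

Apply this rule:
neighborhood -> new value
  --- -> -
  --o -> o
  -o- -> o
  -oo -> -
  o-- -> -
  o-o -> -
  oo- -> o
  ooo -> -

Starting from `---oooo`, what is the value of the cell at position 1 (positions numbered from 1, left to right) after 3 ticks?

-

--o----
-oo---o
--o--o-
position 1 holds -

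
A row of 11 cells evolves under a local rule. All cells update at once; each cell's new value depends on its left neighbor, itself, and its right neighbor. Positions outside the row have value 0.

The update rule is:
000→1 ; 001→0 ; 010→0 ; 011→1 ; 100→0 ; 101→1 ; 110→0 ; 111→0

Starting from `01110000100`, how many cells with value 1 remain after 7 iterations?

2

01000110001
00010100100
11001000001
10000011100
00111010001
10100100100
01000000001
count of 1: 2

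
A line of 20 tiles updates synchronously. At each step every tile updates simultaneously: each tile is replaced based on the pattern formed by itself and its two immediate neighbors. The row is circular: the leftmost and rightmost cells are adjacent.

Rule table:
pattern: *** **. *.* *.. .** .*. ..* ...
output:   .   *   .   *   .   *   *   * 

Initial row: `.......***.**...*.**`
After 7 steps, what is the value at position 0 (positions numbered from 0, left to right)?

*

step 1: *******..*..*****..*
step 2: ......******....***.
step 3: ******.....*****..**
step 4: .....******....***..
step 5: *****.....*****..***
step 6: ....******....***...
step 7: ****.....*****..****
position 0 holds *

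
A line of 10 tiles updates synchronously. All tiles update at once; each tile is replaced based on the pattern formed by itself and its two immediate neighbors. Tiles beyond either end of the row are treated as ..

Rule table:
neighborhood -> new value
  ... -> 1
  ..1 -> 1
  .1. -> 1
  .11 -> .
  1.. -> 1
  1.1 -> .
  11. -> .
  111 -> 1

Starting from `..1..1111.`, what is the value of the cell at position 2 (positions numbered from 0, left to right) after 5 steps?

1

11111.11.1
.111.....1
1.1.111111
1.1..1111.
1.111.11.1
position 2 holds 1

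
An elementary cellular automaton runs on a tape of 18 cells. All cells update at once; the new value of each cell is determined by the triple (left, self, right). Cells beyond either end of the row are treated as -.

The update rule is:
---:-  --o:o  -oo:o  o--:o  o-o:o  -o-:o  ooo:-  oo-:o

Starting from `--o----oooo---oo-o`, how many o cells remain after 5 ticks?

9

tick 1: -ooo--oo--oo-ooooo
tick 2: oo-ooooooooooo---o
tick 3: oooo---------oo-oo
tick 4: o--oo-------oooooo
tick 5: oooooo-----oo----o
count of o: 9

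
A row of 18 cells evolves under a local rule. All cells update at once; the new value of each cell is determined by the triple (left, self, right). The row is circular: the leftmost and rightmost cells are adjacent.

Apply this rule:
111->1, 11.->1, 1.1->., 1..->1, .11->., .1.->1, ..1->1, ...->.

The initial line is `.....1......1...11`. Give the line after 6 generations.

1...111....111.1.1
11.1.111..1.11.1..
.1.1..11111..1.111
.1.111.1111111..11
.1..11..11111111.1
.111.111.1111111.1

.111.111.1111111.1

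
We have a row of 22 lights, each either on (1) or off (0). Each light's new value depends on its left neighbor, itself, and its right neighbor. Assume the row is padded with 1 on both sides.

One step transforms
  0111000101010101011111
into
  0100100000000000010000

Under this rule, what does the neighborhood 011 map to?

At position 1 the neighborhood is 011; the next row has 1 there.

1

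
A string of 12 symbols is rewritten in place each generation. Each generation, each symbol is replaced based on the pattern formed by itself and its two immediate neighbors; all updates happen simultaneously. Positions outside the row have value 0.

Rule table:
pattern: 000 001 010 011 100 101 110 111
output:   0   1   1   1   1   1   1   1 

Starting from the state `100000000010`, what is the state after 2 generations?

110000000111
111000001111

111000001111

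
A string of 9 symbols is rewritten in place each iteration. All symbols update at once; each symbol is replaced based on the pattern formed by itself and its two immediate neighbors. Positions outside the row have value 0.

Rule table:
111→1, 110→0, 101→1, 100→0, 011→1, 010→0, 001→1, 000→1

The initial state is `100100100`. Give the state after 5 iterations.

110010010

001001001
110010010
100100100  (repeats iteration 0; period 3)
iteration 5: 110010010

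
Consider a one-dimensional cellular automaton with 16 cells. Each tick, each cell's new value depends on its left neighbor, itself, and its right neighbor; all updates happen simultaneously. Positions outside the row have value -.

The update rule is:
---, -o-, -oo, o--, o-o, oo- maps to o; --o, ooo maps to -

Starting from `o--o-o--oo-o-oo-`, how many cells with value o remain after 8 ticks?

tick 1: oo-oooo-oooooooo
tick 2: oooo--ooo------o
tick 3: o--oo-o-oooooo-o
tick 4: oo-oooooo----ooo
tick 5: oooo----oooo-o-o
tick 6: o--oooo-o--ooooo
tick 7: oo-o--oooo-o---o
tick 8: ooooo-o--ooooo-o
count of o: 12

12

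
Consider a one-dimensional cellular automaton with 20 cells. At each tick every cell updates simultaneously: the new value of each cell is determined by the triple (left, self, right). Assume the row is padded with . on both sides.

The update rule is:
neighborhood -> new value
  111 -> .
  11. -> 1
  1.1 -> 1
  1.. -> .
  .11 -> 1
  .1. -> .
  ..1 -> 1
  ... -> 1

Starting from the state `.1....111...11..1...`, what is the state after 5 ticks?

1..1111.1.1111.1..11
..11..11.11..11..111
1111.111111.111.11.1
1..111....111.11111.
..11.1.1111.111...1.

..11.1.1111.111...1.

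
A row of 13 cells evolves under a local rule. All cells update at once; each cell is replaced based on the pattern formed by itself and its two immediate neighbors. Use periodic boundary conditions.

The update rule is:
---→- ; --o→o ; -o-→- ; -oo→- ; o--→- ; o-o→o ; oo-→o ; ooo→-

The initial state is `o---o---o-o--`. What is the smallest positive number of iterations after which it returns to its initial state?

13

---o---o-o--o
--o---o-o--o-
-o---o-o--o--
o---o-o--o---
---o-o--o---o
--o-o--o---o-
-o-o--o---o--
o-o--o---o---
-o--o---o---o
o--o---o---o-
--o---o---o-o
-o---o---o-o-
o---o---o-o--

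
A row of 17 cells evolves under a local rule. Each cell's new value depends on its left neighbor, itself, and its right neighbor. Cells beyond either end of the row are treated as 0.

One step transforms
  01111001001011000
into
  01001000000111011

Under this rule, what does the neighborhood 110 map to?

1

At position 4 the neighborhood is 110; the next row has 1 there.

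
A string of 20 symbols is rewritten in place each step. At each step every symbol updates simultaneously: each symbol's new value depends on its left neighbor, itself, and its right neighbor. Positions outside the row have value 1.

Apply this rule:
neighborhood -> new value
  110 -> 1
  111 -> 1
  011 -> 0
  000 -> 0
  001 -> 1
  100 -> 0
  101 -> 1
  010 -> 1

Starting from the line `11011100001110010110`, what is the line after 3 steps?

11111101011101101110

11101100010110111011
11110100111011011101
11111101011101101110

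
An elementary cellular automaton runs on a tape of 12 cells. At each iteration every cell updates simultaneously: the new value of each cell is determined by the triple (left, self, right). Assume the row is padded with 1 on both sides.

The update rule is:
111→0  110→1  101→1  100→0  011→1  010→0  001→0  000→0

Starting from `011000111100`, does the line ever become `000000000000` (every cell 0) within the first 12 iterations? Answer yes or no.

yes

iteration 1: 111000100100
iteration 2: 001000000000
iteration 3: 000000000000
all cells are 0 at iteration 3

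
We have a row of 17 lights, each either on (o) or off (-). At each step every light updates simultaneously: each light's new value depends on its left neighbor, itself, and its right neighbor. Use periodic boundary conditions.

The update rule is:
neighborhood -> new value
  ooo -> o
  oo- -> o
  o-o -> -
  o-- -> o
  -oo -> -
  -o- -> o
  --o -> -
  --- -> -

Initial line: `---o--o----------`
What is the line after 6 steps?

-------oo--oo----

---oo-oo---------
----o--oo--------
----oo--oo-------
-----oo--oo------
------oo--oo-----
-------oo--oo----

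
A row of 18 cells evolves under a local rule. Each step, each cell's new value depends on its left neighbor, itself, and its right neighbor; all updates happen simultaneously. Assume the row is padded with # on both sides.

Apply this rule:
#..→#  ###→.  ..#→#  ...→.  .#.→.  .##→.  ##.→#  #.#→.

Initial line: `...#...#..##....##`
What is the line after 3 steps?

#.#.#.#.##.##..#..
#........#..###.##
##......#.##..#...

##......#.##..#...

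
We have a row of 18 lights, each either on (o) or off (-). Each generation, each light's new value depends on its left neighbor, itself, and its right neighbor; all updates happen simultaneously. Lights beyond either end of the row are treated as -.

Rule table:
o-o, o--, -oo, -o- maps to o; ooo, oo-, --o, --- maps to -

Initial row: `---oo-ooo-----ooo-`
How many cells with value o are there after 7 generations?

11

---o-oo--o----o--o
---ooo-o-oo---oo-o
---o--oooo-o--o-oo
---oo-o---ooo-ooo-
---o-ooo--o--oo--o
---ooo--o-oo-o-o-o
---o--o-ooo-oooooo
count of o: 11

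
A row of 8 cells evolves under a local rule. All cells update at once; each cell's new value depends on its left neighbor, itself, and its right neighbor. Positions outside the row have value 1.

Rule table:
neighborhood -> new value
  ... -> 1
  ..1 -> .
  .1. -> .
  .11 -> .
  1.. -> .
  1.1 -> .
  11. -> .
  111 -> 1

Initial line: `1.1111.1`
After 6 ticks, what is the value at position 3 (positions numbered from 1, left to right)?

.

tick 1: ...11...
tick 2: .1....1.
tick 3: ...11...  (repeats tick 1; period 2)
tick 6: .1....1.
position 3 holds .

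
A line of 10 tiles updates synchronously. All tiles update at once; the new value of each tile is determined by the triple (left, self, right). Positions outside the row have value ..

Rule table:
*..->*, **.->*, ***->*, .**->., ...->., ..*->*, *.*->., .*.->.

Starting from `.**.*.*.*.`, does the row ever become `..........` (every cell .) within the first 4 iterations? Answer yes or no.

iteration 1: *.*......*
iteration 2: ...*....*.
iteration 3: ..*.*..*.*
iteration 4: .*...**...
iteration 4 is .*...**..., still not uniform .

no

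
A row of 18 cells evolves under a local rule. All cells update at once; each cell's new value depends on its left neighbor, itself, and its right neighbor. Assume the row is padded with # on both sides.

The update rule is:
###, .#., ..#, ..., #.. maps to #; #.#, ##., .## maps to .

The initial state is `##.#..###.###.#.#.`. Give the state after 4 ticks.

#..###.#...#..#.#.
.##.#..########.#.
....###.######..#.
####.#...####.###.

####.#...####.###.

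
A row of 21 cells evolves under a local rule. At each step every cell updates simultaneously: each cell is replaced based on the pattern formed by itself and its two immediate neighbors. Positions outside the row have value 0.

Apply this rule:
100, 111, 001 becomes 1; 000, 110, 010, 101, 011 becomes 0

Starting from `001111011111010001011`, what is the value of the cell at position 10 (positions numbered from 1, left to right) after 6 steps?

0

010110001110001010000
100001010101010001000
010010000000001010100
101101000000010000010
000000100000101000101
000001010001000101000
position 10 holds 0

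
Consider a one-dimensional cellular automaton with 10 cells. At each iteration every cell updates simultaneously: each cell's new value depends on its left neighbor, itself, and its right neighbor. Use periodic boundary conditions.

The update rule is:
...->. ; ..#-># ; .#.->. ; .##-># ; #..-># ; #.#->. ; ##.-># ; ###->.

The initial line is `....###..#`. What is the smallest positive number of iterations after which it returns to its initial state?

6

#..##.###.
.####.#.#.
##..#....#
.###.#..##
.#.#..####
....###..#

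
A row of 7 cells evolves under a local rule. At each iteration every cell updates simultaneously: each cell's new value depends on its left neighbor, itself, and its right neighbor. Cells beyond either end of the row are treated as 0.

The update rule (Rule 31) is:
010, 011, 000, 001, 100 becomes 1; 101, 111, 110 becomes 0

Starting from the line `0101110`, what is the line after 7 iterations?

1111110

1101001
1001111
1111000
1000111
1111100
1000011
1111110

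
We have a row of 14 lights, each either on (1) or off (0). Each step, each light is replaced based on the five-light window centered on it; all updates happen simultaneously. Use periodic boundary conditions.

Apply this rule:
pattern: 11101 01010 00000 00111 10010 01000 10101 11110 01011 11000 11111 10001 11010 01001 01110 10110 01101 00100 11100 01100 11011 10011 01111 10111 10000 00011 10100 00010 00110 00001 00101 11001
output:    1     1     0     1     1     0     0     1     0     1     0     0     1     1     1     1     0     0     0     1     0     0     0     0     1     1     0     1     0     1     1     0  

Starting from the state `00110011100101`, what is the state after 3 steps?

step 1: 10010011001110
step 2: 01101001001111
step 3: 01010110101011

01010110101011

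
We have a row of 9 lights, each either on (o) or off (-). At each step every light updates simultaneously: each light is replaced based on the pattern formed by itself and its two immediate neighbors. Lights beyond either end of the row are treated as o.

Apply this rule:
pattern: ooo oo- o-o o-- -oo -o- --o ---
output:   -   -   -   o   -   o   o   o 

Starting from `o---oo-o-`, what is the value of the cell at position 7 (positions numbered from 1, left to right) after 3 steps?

step 1: -ooo---o-
step 2: ----oooo-
step 3: oooo-----
position 7 holds -

-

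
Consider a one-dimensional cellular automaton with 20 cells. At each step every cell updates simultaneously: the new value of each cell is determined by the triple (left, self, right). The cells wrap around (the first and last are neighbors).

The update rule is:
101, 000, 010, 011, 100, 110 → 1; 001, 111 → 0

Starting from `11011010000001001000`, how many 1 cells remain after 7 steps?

13

11111111111101101110
10000000000111111011
11111111110100001110
10000000011111101011
11111111010000111110
10000001111110100011
11111101000011111010
count of 1: 13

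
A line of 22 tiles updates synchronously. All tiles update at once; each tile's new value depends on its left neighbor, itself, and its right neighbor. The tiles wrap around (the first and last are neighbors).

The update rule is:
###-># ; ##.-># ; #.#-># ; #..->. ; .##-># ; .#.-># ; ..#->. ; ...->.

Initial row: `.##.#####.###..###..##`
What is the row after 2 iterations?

#############..###..##
#############..###..##

#############..###..##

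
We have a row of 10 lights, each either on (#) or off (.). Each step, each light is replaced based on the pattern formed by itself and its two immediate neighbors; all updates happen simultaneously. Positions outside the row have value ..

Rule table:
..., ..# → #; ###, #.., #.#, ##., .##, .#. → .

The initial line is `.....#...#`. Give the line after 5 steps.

#######..#

step 1: #####..##.
step 2: ......#...
step 3: ######..##
step 4: .......#..
step 5: #######..#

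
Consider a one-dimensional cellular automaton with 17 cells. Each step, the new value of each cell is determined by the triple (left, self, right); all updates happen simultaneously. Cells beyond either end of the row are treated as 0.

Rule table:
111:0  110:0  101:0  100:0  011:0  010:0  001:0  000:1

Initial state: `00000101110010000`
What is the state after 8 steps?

00000111111110000

11110000000000111
00000111111110000
11110000000000111  (repeats step 1; period 2)
step 8: 00000111111110000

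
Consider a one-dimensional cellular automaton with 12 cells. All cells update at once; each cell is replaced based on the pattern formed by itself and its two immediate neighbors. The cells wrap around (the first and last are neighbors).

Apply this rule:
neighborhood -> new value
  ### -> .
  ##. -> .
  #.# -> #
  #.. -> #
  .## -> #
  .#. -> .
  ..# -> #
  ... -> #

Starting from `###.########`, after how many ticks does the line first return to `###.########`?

24

...##.......
####.#######
....##......
#####.######
.....##.....
######.#####
......##....
#######.####
.......##...
########.###
........##..
#########.##
.........##.
##########.#
..........##
###########.
#..........#
.###########
##..........
#.##########
.##.........
##.#########
..##........
###.########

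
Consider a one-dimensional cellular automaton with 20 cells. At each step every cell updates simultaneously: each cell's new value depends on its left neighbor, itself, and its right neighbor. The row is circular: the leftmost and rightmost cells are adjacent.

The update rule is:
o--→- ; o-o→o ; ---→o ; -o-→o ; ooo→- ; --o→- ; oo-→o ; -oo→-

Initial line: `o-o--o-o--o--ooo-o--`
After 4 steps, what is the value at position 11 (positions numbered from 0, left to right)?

o

ooo--ooo--o----ooo--
--o----o--o-oo---o--
o-o-oo-o--oo-o-o-o-o
oooo-ooo---oooooooo-
position 11 holds o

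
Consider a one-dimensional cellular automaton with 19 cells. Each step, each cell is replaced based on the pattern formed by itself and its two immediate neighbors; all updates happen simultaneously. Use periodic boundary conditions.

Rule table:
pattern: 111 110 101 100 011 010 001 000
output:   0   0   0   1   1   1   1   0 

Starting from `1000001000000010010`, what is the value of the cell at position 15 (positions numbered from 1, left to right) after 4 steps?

1

1100011100000111110
1010110010001100000
1010101111011010001
0010101000010011011
position 15 holds 1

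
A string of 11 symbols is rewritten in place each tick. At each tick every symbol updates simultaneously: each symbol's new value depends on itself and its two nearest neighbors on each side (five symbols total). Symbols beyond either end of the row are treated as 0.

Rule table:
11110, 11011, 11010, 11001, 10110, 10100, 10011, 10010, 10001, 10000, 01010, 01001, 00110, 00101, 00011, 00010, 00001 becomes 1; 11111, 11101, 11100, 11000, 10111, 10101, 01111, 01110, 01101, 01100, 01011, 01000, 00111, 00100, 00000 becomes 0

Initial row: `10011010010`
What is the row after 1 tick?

01110111100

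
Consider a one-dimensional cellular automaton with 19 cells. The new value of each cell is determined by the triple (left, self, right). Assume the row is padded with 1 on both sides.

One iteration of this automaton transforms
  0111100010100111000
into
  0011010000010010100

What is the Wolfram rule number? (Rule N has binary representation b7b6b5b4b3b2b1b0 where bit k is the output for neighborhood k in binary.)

144

position 2: 111 → 1  (bit 7 = 1)
position 4: 110 → 0  (bit 6 = 0)
position 0: 101 → 0  (bit 5 = 0)
position 5: 100 → 1  (bit 4 = 1)
position 1: 011 → 0  (bit 3 = 0)
position 8: 010 → 0  (bit 2 = 0)
position 7: 001 → 0  (bit 1 = 0)
position 6: 000 → 0  (bit 0 = 0)
bits b7..b0 = 10010000 = 144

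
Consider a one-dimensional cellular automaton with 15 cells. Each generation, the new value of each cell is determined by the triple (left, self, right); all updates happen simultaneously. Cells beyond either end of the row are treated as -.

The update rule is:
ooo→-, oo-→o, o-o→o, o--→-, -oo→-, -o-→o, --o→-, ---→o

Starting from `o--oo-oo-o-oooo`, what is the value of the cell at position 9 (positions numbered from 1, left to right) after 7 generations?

o---oo-oooo---o
o-o--oo---o-o-o
ooo---o-o-ooooo
--o-o-oooo----o
o-oooo---o-oo-o
oo---o-o-oo-ooo
-o-o-oooo-oo--o
position 9 holds o

o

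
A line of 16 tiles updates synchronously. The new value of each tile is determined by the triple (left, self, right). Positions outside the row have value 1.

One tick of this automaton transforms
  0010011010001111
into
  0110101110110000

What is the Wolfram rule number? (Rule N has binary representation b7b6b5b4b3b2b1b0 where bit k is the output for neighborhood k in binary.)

position 13: 111 → 0  (bit 7 = 0)
position 6: 110 → 1  (bit 6 = 1)
position 7: 101 → 1  (bit 5 = 1)
position 0: 100 → 0  (bit 4 = 0)
position 5: 011 → 0  (bit 3 = 0)
position 2: 010 → 1  (bit 2 = 1)
position 1: 001 → 1  (bit 1 = 1)
position 10: 000 → 1  (bit 0 = 1)
bits b7..b0 = 01100111 = 103

103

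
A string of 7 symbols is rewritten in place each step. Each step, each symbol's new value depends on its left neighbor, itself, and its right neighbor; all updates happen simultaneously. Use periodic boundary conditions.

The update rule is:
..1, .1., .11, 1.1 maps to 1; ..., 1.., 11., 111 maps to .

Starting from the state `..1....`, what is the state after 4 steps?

.....11

step 1: .11....
step 2: 11.....
step 3: 1.....1
step 4: .....11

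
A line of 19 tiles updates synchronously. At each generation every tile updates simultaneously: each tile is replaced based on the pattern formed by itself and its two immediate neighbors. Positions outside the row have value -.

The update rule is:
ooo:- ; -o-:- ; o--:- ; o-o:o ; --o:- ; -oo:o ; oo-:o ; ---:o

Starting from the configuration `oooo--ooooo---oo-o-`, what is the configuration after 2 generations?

o--o--o---o-o-ooo--
--------o--o-oo-o-o

--------o--o-oo-o-o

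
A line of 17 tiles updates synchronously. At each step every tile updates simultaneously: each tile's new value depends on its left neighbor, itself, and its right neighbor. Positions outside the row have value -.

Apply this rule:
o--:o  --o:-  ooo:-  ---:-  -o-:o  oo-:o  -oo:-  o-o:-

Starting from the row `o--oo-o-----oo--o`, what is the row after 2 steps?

oo--o-oo-----oo-o
-oo-o--oo-----o-o

-oo-o--oo-----o-o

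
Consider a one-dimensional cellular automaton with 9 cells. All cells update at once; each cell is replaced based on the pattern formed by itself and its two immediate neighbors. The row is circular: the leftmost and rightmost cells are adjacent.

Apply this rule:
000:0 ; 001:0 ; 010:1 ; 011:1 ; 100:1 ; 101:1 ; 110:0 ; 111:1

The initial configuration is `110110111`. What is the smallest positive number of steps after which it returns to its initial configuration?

9

step 1: 101101111
step 2: 011011111
step 3: 110111110
step 4: 101111101
step 5: 011111011
step 6: 111110110
step 7: 111101101
step 8: 111011011
step 9: 110110111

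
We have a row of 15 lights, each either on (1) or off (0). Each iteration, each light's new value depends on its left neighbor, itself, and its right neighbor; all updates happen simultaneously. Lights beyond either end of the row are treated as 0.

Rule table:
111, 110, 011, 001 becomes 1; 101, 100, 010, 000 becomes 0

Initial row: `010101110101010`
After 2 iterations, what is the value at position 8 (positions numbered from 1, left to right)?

1

iteration 1: 100001110000000
iteration 2: 000011110000000
position 8 holds 1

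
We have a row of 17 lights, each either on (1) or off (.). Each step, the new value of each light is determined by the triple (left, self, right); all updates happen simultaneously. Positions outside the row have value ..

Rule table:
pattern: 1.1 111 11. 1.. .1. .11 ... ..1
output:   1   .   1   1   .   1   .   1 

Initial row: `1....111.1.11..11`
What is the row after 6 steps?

.11111.11111111.1

.1..11.11.1111111
1.111111111.....1
.11.......11...1.
1111.....1111.1.1
1..11...11..11.1.
.11111.11111111.1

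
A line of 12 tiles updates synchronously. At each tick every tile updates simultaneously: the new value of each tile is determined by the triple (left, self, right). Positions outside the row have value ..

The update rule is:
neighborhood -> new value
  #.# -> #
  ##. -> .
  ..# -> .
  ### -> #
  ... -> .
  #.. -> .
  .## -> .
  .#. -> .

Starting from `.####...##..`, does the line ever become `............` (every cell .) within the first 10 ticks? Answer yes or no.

tick 1: ..##........
tick 2: ............
all cells are . at tick 2

yes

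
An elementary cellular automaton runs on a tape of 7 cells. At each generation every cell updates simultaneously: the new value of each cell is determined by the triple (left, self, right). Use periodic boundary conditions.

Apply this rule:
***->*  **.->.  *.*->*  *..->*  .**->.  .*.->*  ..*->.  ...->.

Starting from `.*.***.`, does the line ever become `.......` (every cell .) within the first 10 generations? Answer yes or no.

no

generation 1: .**.*.*
generation 2: *..****
generation 3: .*..***
generation 4: ***..*.
generation 5: .*.*.**
generation 6: *****..
generation 7: .***.*.
generation 8: ..*.***
generation 9: *.**.*.
generation 10: **..***
generation 10 is **..***, still not uniform .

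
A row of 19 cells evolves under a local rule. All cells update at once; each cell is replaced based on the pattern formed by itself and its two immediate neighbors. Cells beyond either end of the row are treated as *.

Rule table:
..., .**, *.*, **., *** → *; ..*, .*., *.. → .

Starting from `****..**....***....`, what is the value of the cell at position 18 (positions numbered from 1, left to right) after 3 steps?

step 1: ****..**.**.***.**.
step 2: ****..*************
step 3: ****..*************
position 18 holds *

*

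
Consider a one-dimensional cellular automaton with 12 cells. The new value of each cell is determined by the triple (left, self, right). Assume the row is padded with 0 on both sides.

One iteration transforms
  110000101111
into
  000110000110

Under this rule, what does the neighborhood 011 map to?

0

At position 0 the neighborhood is 011; the next row has 0 there.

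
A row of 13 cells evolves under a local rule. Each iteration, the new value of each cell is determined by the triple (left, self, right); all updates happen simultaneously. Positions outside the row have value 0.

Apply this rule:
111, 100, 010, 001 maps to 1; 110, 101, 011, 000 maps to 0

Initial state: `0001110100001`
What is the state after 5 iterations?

iteration 1: 0010100110011
iteration 2: 0110111001100
iteration 3: 1000010110010
iteration 4: 1100110001111
iteration 5: 0011001010110

0011001010110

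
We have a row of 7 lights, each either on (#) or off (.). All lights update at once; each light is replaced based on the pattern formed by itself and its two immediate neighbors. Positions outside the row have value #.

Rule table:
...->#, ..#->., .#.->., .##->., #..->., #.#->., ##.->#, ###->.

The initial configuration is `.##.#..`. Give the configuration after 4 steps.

..#....
....##.
.##..#.
..#....

..#....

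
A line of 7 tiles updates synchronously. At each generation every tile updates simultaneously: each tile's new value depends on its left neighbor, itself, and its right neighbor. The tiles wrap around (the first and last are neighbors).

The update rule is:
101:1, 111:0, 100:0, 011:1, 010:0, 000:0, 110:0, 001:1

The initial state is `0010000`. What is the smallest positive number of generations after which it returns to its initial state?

0100000
1000000
0000001
0000010
0000100
0001000
0010000

7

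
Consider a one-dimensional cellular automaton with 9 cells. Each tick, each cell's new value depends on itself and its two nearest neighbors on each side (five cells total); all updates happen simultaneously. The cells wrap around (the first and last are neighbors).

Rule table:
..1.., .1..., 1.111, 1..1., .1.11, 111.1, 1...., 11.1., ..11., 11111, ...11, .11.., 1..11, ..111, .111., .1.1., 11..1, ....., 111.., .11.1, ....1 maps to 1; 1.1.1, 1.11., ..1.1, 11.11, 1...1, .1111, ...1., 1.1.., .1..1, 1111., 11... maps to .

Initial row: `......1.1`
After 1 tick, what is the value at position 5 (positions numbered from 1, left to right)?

1

11111..1.
position 5 holds 1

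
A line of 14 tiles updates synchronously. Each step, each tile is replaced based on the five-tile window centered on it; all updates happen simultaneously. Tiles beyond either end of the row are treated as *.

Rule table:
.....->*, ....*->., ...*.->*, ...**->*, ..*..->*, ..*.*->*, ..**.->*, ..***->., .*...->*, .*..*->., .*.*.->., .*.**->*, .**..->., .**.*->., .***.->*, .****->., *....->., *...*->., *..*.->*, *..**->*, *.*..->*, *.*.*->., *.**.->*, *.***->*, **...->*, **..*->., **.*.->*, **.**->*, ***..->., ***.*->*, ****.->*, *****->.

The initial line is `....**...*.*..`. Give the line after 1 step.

*..**.*.**.*.*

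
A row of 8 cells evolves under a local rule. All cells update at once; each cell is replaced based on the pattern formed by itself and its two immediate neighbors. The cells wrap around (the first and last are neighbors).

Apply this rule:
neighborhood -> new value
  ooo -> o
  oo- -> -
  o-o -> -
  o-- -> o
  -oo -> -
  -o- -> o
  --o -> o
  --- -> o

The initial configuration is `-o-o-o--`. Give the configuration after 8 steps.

--ooo--o

oo-o-ooo
o--o--oo
-ooooo-o
--ooo--o
oo-o-ooo  (repeats step 1; period 4)
step 8: --ooo--o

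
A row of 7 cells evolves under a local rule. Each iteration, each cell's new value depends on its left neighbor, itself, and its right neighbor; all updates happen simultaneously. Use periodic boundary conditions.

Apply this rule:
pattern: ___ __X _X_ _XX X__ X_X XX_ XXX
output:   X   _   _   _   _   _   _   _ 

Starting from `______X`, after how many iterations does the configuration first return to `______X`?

2

_XXXX__
______X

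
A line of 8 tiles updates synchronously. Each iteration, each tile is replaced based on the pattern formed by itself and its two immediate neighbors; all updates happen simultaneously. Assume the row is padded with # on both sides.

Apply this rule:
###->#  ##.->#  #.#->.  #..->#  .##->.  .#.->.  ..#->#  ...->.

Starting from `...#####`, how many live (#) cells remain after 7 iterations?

#.#.####
#....###
##..#.##
####...#
#####.#.
#####...
######.#
count of #: 7

7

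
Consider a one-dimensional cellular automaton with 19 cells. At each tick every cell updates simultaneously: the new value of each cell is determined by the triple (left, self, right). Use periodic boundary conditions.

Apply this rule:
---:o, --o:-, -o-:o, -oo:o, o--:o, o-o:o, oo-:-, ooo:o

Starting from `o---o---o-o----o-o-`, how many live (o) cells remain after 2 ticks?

16

tick 1: ooo-ooo-oooooo-oooo
tick 2: oo-ooo-oooooo-ooooo
count of o: 16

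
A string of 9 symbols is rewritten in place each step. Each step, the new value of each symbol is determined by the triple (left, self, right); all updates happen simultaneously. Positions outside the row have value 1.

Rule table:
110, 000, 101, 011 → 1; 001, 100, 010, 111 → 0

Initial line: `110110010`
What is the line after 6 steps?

step 1: 011110001
step 2: 110010101
step 3: 010001011
step 4: 100100110
step 5: 100000111
step 6: 101110100

101110100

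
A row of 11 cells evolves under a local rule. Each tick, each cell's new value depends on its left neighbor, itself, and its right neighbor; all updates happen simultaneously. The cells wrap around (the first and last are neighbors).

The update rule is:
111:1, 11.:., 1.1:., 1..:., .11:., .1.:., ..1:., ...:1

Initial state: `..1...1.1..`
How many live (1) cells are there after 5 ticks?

1...1.....1
..1...111..
1...1..1..1
..1........
1...1111111
count of 1: 8

8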